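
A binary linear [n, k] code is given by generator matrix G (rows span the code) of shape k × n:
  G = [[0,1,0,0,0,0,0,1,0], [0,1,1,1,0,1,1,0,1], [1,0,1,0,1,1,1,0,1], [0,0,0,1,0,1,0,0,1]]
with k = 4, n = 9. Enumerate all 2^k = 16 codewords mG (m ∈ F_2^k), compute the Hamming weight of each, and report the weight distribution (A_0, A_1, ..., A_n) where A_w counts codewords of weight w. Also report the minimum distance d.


Weight distribution: A_0 = 1, A_2 = 1, A_3 = 3, A_4 = 2, A_5 = 4, A_6 = 3, A_7 = 1, A_8 = 1. Minimum distance d = 2.

Enumerate all 2^4 = 16 messages m ∈ F_2^4.
For each, compute codeword c = mG in F_2^9, then tally its weight.
  m = 0000 → c = 000000000, weight = 0.
  m = 1000 → c = 010000010, weight = 2.
  m = 0100 → c = 011101101, weight = 6.
  m = 1100 → c = 001101111, weight = 6.
  m = 0010 → c = 101011101, weight = 6.
  m = 1010 → c = 111011111, weight = 8.
  m = 0110 → c = 110110000, weight = 4.
  m = 1110 → c = 100110010, weight = 4.
  m = 0001 → c = 000101001, weight = 3.
  m = 1001 → c = 010101011, weight = 5.
  m = 0101 → c = 011000100, weight = 3.
  m = 1101 → c = 001000110, weight = 3.
  m = 0011 → c = 101110100, weight = 5.
  m = 1011 → c = 111110110, weight = 7.
  m = 0111 → c = 110011001, weight = 5.
  m = 1111 → c = 100011011, weight = 5.
Tally weights:
  weight 0: 1 codewords.
  weight 2: 1 codewords.
  weight 3: 3 codewords.
  weight 4: 2 codewords.
  weight 5: 4 codewords.
  weight 6: 3 codewords.
  weight 7: 1 codewords.
  weight 8: 1 codewords.
Minimum distance d = smallest w > 0 with A_w > 0 = 2.
Sanity: Σ A_w = 16 = 2^4 = 16 ✓.


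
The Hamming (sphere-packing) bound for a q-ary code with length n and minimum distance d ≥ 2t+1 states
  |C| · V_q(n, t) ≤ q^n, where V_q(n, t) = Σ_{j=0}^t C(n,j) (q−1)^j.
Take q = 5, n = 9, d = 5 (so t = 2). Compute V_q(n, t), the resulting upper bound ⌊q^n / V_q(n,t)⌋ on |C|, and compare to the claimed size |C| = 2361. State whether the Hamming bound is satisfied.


V_q(n, t) = 613, q^n = 1953125, Hamming bound = 3186, |C| = 2361 ≤ bound (satisfied).

Step 1: Compute V_q(n, t) = Σ_{j=0}^2 C(n, j) (q−1)^j.
  j = 0: C(9,0)·(4)^0 = 1·1 = 1.
  j = 1: C(9,1)·(4)^1 = 9·4 = 36.
  j = 2: C(9,2)·(4)^2 = 36·16 = 576.
  V_q(n, t) = 1 + 36 + 576 = 613.
Step 2: q^n = 5^9 = 1953125.
Step 3: Hamming bound ⌊q^n / V_q(n,t)⌋ = ⌊1953125/613⌋ = 3186.
Step 4: Compare |C| = 2361 to 3186: satisfied.
The claimed |C| lies below the Hamming bound.


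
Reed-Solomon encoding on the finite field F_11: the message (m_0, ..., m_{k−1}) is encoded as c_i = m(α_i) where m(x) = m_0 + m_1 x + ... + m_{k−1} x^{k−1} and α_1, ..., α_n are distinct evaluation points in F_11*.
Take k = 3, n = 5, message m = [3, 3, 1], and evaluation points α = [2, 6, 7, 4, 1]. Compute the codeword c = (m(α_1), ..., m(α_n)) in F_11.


c = [2, 2, 7, 9, 7]

Message polynomial: m(x) = 3 + 3·x + 1·x^2 (mod 11).
For each evaluation point α_i, compute m(α_i) mod 11:
  α_1 = 2: Horner steps 1 → 5 → 2, so m(2) = 2.
  α_2 = 6: Horner steps 1 → 9 → 2, so m(6) = 2.
  α_3 = 7: Horner steps 1 → 10 → 7, so m(7) = 7.
  α_4 = 4: Horner steps 1 → 7 → 9, so m(4) = 9.
  α_5 = 1: Horner steps 1 → 4 → 7, so m(1) = 7.
Codeword c = [2, 2, 7, 9, 7] ∈ F_11^5.


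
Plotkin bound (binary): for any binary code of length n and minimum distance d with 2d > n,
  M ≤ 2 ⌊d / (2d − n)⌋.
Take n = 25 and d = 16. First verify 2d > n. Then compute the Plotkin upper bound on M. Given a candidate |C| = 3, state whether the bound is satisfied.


Plotkin bound M ≤ 4; given |C| = 3 ≤ bound (satisfied).

Check applicability: 2d = 32, n = 25.
2d − n = 7 > 0, so Plotkin applies.
Compute d/(2d−n) = 16/7 ≈ 2.2857.
⌊d/(2d−n)⌋ = 2.
Plotkin bound: M ≤ 2·2 = 4.
Given |C| = 3, check: satisfied.
This |C| is below the Plotkin bound.


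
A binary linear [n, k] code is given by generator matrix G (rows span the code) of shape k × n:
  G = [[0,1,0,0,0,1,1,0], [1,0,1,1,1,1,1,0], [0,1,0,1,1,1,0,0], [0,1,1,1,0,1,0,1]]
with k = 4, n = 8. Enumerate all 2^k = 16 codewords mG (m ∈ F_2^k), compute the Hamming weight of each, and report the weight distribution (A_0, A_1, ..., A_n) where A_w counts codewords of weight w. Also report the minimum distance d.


Weight distribution: A_0 = 1, A_3 = 4, A_4 = 5, A_5 = 4, A_6 = 2. Minimum distance d = 3.

Enumerate all 2^4 = 16 messages m ∈ F_2^4.
For each, compute codeword c = mG in F_2^8, then tally its weight.
  m = 0000 → c = 00000000, weight = 0.
  m = 1000 → c = 01000110, weight = 3.
  m = 0100 → c = 10111110, weight = 6.
  m = 1100 → c = 11111000, weight = 5.
  m = 0010 → c = 01011100, weight = 4.
  m = 1010 → c = 00011010, weight = 3.
  m = 0110 → c = 11100010, weight = 4.
  m = 1110 → c = 10100100, weight = 3.
  m = 0001 → c = 01110101, weight = 5.
  m = 1001 → c = 00110011, weight = 4.
  m = 0101 → c = 11001011, weight = 5.
  m = 1101 → c = 10001101, weight = 4.
  m = 0011 → c = 00101001, weight = 3.
  m = 1011 → c = 01101111, weight = 6.
  m = 0111 → c = 10010111, weight = 5.
  m = 1111 → c = 11010001, weight = 4.
Tally weights:
  weight 0: 1 codewords.
  weight 3: 4 codewords.
  weight 4: 5 codewords.
  weight 5: 4 codewords.
  weight 6: 2 codewords.
Minimum distance d = smallest w > 0 with A_w > 0 = 3.
Sanity: Σ A_w = 16 = 2^4 = 16 ✓.


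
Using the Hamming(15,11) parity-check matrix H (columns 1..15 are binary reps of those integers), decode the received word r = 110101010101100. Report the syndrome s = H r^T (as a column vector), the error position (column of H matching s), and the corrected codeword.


s = (0, 0, 1, 0)^T, error position = 2, corrected codeword c = 100101010101100

Compute s = H r^T mod 2 one row at a time:
  s_1 = 1 + 0 + 1 + 0 + 1 + 1 + 0 + 0 = 4 ≡ 0 (mod 2).
  s_2 = 1 + 0 + 1 + 0 + 1 + 1 + 0 + 0 = 4 ≡ 0 (mod 2).
  s_3 = 1 + 0 + 1 + 0 + 1 + 0 + 0 + 0 = 3 ≡ 1 (mod 2).
  s_4 = 1 + 0 + 0 + 0 + 0 + 0 + 1 + 0 = 2 ≡ 0 (mod 2).
s = (0, 0, 1, 0)^T — this equals column 2 of H (binary 0010), so error is at position 2.
Correct: flip bit 2 of r = 110101010101100 to get c = 100101010101100.


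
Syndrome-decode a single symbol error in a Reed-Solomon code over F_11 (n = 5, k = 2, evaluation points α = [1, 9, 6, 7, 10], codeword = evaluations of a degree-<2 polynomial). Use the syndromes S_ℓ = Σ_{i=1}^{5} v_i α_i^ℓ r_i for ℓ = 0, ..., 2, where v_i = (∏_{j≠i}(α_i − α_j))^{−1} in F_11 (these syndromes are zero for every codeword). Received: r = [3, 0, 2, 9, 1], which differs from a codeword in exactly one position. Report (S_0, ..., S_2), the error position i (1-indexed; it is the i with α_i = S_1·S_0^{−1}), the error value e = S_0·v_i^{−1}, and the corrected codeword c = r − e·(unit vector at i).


S = (10, 5, 8), error at position 3, error magnitude e = 5, c = [3, 0, 8, 9, 1].

Step 1: column multipliers v_i = (∏_{j≠i}(α_i − α_j))^{−1} mod 11.
  i = 1 (α = 1): (1−9)(1−6)(1−7)(1−10) = (−8)·(−5)·(−6)·(−9) = 2160 ≡ 4, so v_1 = 4^{−1} = 3 (mod 11).
  i = 2 (α = 9): (9−1)(9−6)(9−7)(9−10) = 8·3·2·(−1) = −48 ≡ 7, so v_2 = 7^{−1} = 8 (mod 11).
  i = 3 (α = 6): (6−1)(6−9)(6−7)(6−10) = 5·(−3)·(−1)·(−4) = −60 ≡ 6, so v_3 = 6^{−1} = 2 (mod 11).
  i = 4 (α = 7): (7−1)(7−9)(7−6)(7−10) = 6·(−2)·1·(−3) = 36 ≡ 3, so v_4 = 3^{−1} = 4 (mod 11).
  i = 5 (α = 10): (10−1)(10−9)(10−6)(10−7) = 9·1·4·3 = 108 ≡ 9, so v_5 = 9^{−1} = 5 (mod 11).
  v = [3, 8, 2, 4, 5].
Step 2: syndromes of r = [3, 0, 2, 9, 1] (all sums mod 11).
  S_0 = Σ v_i r_i = 3·3 + 8·0 + 2·2 + 4·9 + 5·1 = 54 ≡ 10.
  S_1 = Σ v_i α_i r_i = 3·1·3 + 8·9·0 + 2·6·2 + 4·7·9 + 5·10·1 = 335 ≡ 5.
  α_i^2 mod 11 = [1, 4, 3, 5, 1].
  S_2 = Σ v_i α_i^2 r_i = 3·1·3 + 8·4·0 + 2·3·2 + 4·5·9 + 5·1·1 = 206 ≡ 8.
  S = (10, 5, 8) ≠ 0, so r is not a codeword (an error is present).
Step 3: locate the error. For a single error e at position i, S_ℓ = v_i·e·α_i^ℓ, so α_err = S_1/S_0.
  S_0^{−1} = 10^{−1} = 10 (mod 11), so α_err = 5·10 = 50 ≡ 6 = α_3. Error position i = 3.
  Consistency check: S_2/S_1 = 8·9 = 72 ≡ 6 = α_err ✓ (single-error assumption holds).
Step 4: error magnitude e = S_0/v_3 = S_0·∏_{j≠3}(α_3 − α_j) = 10·6 = 60 ≡ 5 (mod 11).
Step 5: correct position 3: c_3 = r_3 − e = 2 − 5 ≡ 8 (mod 11). Hence c = [3, 0, 8, 9, 1].
  Check: interpolating c through the α_i gives m(x) = 2 + 1·x (degree < 2) with m(α_i) = c_i for every i, so c is indeed a codeword.


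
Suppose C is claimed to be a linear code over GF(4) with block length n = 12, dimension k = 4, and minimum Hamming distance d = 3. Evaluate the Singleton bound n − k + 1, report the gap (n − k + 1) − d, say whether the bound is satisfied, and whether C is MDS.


Singleton RHS = n − k + 1 = 9, slack = 6, bound satisfied, not MDS.

Singleton bound: d ≤ n − k + 1.
Here n = 12, k = 4, so n − k + 1 = 9.
Given d = 3, check d ≤ 9: YES.
Slack = (n − k + 1) − d = 6.
The code is NOT MDS (slack = 6 > 0).
Description: the claimed parameters are [12, 4, 3]_4; such a code would be non-MDS.


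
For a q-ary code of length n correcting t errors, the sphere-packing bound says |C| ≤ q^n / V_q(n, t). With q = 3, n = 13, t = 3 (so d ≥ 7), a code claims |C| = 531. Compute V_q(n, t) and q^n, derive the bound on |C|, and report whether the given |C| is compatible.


V_q(n, t) = 2627, q^n = 1594323, Hamming bound = 606, |C| = 531 ≤ bound (satisfied).

Step 1: Compute V_q(n, t) = Σ_{j=0}^3 C(n, j) (q−1)^j.
  j = 0: C(13,0)·(2)^0 = 1·1 = 1.
  j = 1: C(13,1)·(2)^1 = 13·2 = 26.
  j = 2: C(13,2)·(2)^2 = 78·4 = 312.
  j = 3: C(13,3)·(2)^3 = 286·8 = 2288.
  V_q(n, t) = 1 + 26 + 312 + 2288 = 2627.
Step 2: q^n = 3^13 = 1594323.
Step 3: Hamming bound ⌊q^n / V_q(n,t)⌋ = ⌊1594323/2627⌋ = 606.
Step 4: Compare |C| = 531 to 606: satisfied.
The claimed |C| lies below the Hamming bound.


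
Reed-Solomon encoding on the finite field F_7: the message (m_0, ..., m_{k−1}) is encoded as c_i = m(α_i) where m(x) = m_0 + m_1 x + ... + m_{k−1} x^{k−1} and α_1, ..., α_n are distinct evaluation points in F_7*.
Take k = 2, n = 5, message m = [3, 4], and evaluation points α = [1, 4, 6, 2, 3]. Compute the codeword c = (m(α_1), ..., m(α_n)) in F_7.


c = [0, 5, 6, 4, 1]

Message polynomial: m(x) = 3 + 4·x (mod 7).
For each evaluation point α_i, compute m(α_i) mod 7:
  α_1 = 1: Horner steps 4 → 0, so m(1) = 0.
  α_2 = 4: Horner steps 4 → 5, so m(4) = 5.
  α_3 = 6: Horner steps 4 → 6, so m(6) = 6.
  α_4 = 2: Horner steps 4 → 4, so m(2) = 4.
  α_5 = 3: Horner steps 4 → 1, so m(3) = 1.
Codeword c = [0, 5, 6, 4, 1] ∈ F_7^5.


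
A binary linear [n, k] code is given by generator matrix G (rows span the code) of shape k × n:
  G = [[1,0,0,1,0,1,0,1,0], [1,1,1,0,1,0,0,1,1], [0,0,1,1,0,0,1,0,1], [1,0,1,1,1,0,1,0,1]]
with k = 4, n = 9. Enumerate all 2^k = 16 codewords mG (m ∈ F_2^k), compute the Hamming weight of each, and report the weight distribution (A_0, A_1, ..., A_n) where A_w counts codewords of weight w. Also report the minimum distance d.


Weight distribution: A_0 = 1, A_2 = 1, A_4 = 7, A_6 = 7. Minimum distance d = 2.

Enumerate all 2^4 = 16 messages m ∈ F_2^4.
For each, compute codeword c = mG in F_2^9, then tally its weight.
  m = 0000 → c = 000000000, weight = 0.
  m = 1000 → c = 100101010, weight = 4.
  m = 0100 → c = 111010011, weight = 6.
  m = 1100 → c = 011111001, weight = 6.
  m = 0010 → c = 001100101, weight = 4.
  m = 1010 → c = 101001111, weight = 6.
  m = 0110 → c = 110110110, weight = 6.
  m = 1110 → c = 010011100, weight = 4.
  m = 0001 → c = 101110101, weight = 6.
  m = 1001 → c = 001011111, weight = 6.
  m = 0101 → c = 010100110, weight = 4.
  m = 1101 → c = 110001100, weight = 4.
  m = 0011 → c = 100010000, weight = 2.
  m = 1011 → c = 000111010, weight = 4.
  m = 0111 → c = 011000011, weight = 4.
  m = 1111 → c = 111101001, weight = 6.
Tally weights:
  weight 0: 1 codewords.
  weight 2: 1 codewords.
  weight 4: 7 codewords.
  weight 6: 7 codewords.
Minimum distance d = smallest w > 0 with A_w > 0 = 2.
Sanity: Σ A_w = 16 = 2^4 = 16 ✓.


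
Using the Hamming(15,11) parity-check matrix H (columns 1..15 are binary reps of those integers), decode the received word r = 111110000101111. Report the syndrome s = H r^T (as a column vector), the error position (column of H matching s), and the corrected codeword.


s = (1, 0, 1, 1)^T, error position = 11, corrected codeword c = 111110000111111

Compute s = H r^T mod 2 one row at a time:
  s_1 = 0 + 0 + 1 + 0 + 1 + 1 + 1 + 1 = 5 ≡ 1 (mod 2).
  s_2 = 1 + 1 + 0 + 0 + 1 + 1 + 1 + 1 = 6 ≡ 0 (mod 2).
  s_3 = 1 + 1 + 0 + 0 + 1 + 0 + 1 + 1 = 5 ≡ 1 (mod 2).
  s_4 = 1 + 1 + 1 + 0 + 0 + 0 + 1 + 1 = 5 ≡ 1 (mod 2).
s = (1, 0, 1, 1)^T — this equals column 11 of H (binary 1011), so error is at position 11.
Correct: flip bit 11 of r = 111110000101111 to get c = 111110000111111.


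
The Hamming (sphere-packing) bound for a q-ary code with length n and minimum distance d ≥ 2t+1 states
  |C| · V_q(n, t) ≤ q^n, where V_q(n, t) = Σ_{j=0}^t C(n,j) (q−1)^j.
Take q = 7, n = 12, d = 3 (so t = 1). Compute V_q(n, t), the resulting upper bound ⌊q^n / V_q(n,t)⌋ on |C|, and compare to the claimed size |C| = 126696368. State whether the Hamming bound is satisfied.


V_q(n, t) = 73, q^n = 13841287201, Hamming bound = 189606673, |C| = 126696368 ≤ bound (satisfied).

Step 1: Compute V_q(n, t) = Σ_{j=0}^1 C(n, j) (q−1)^j.
  j = 0: C(12,0)·(6)^0 = 1·1 = 1.
  j = 1: C(12,1)·(6)^1 = 12·6 = 72.
  V_q(n, t) = 1 + 72 = 73.
Step 2: q^n = 7^12 = 13841287201.
Step 3: Hamming bound ⌊q^n / V_q(n,t)⌋ = ⌊13841287201/73⌋ = 189606673.
Step 4: Compare |C| = 126696368 to 189606673: satisfied.
The claimed |C| lies below the Hamming bound.


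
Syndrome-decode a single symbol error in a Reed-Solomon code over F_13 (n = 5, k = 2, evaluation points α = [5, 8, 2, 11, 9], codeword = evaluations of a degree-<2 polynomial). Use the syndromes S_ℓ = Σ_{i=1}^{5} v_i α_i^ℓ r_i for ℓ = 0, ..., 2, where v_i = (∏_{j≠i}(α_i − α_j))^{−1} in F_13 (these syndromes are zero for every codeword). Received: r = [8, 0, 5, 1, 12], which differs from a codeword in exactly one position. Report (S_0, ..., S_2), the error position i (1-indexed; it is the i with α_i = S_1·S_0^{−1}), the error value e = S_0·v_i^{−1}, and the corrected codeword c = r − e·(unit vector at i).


S = (1, 8, 12), error at position 2, error magnitude e = 2, c = [8, 11, 5, 1, 12].

Step 1: column multipliers v_i = (∏_{j≠i}(α_i − α_j))^{−1} mod 13.
  i = 1 (α = 5): (5−8)(5−2)(5−11)(5−9) = (−3)·3·(−6)·(−4) = −216 ≡ 5, so v_1 = 5^{−1} = 8 (mod 13).
  i = 2 (α = 8): (8−5)(8−2)(8−11)(8−9) = 3·6·(−3)·(−1) = 54 ≡ 2, so v_2 = 2^{−1} = 7 (mod 13).
  i = 3 (α = 2): (2−5)(2−8)(2−11)(2−9) = (−3)·(−6)·(−9)·(−7) = 1134 ≡ 3, so v_3 = 3^{−1} = 9 (mod 13).
  i = 4 (α = 11): (11−5)(11−8)(11−2)(11−9) = 6·3·9·2 = 324 ≡ 12, so v_4 = 12^{−1} = 12 (mod 13).
  i = 5 (α = 9): (9−5)(9−8)(9−2)(9−11) = 4·1·7·(−2) = −56 ≡ 9, so v_5 = 9^{−1} = 3 (mod 13).
  v = [8, 7, 9, 12, 3].
Step 2: syndromes of r = [8, 0, 5, 1, 12] (all sums mod 13).
  S_0 = Σ v_i r_i = 8·8 + 7·0 + 9·5 + 12·1 + 3·12 = 157 ≡ 1.
  S_1 = Σ v_i α_i r_i = 8·5·8 + 7·8·0 + 9·2·5 + 12·11·1 + 3·9·12 = 866 ≡ 8.
  α_i^2 mod 13 = [12, 12, 4, 4, 3].
  S_2 = Σ v_i α_i^2 r_i = 8·12·8 + 7·12·0 + 9·4·5 + 12·4·1 + 3·3·12 = 1104 ≡ 12.
  S = (1, 8, 12) ≠ 0, so r is not a codeword (an error is present).
Step 3: locate the error. For a single error e at position i, S_ℓ = v_i·e·α_i^ℓ, so α_err = S_1/S_0.
  S_0^{−1} = 1^{−1} = 1 (mod 13), so α_err = 8·1 = 8 ≡ 8 = α_2. Error position i = 2.
  Consistency check: S_2/S_1 = 12·5 = 60 ≡ 8 = α_err ✓ (single-error assumption holds).
Step 4: error magnitude e = S_0/v_2 = S_0·∏_{j≠2}(α_2 − α_j) = 1·2 = 2 ≡ 2 (mod 13).
Step 5: correct position 2: c_2 = r_2 − e = 0 − 2 ≡ 11 (mod 13). Hence c = [8, 11, 5, 1, 12].
  Check: interpolating c through the α_i gives m(x) = 3 + 1·x (degree < 2) with m(α_i) = c_i for every i, so c is indeed a codeword.


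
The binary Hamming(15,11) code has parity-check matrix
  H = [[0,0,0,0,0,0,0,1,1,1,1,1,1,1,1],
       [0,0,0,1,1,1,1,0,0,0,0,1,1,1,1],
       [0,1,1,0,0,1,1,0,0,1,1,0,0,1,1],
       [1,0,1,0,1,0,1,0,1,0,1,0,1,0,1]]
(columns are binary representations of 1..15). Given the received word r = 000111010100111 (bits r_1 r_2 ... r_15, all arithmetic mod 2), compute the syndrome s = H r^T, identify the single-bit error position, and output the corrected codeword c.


s = (1, 0, 0, 1)^T, error position = 9, corrected codeword c = 000111011100111

Compute s = H r^T mod 2 one row at a time:
  s_1 = 1 + 0 + 1 + 0 + 0 + 1 + 1 + 1 = 5 ≡ 1 (mod 2).
  s_2 = 1 + 1 + 1 + 0 + 0 + 1 + 1 + 1 = 6 ≡ 0 (mod 2).
  s_3 = 0 + 0 + 1 + 0 + 1 + 0 + 1 + 1 = 4 ≡ 0 (mod 2).
  s_4 = 0 + 0 + 1 + 0 + 0 + 0 + 1 + 1 = 3 ≡ 1 (mod 2).
s = (1, 0, 0, 1)^T — this equals column 9 of H (binary 1001), so error is at position 9.
Correct: flip bit 9 of r = 000111010100111 to get c = 000111011100111.


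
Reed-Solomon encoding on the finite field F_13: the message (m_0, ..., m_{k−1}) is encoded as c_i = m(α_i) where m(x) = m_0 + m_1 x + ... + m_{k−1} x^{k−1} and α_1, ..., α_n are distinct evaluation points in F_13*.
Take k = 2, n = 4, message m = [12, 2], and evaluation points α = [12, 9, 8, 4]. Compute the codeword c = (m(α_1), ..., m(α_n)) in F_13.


c = [10, 4, 2, 7]

Message polynomial: m(x) = 12 + 2·x (mod 13).
For each evaluation point α_i, compute m(α_i) mod 13:
  α_1 = 12: Horner steps 2 → 10, so m(12) = 10.
  α_2 = 9: Horner steps 2 → 4, so m(9) = 4.
  α_3 = 8: Horner steps 2 → 2, so m(8) = 2.
  α_4 = 4: Horner steps 2 → 7, so m(4) = 7.
Codeword c = [10, 4, 2, 7] ∈ F_13^4.


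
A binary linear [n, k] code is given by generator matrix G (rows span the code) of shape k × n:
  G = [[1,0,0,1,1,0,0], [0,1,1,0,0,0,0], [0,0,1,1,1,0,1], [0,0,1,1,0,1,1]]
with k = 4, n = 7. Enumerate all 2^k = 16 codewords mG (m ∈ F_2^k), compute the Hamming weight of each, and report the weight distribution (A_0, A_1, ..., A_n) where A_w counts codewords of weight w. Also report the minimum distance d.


Weight distribution: A_0 = 1, A_2 = 2, A_3 = 4, A_4 = 5, A_5 = 4. Minimum distance d = 2.

Enumerate all 2^4 = 16 messages m ∈ F_2^4.
For each, compute codeword c = mG in F_2^7, then tally its weight.
  m = 0000 → c = 0000000, weight = 0.
  m = 1000 → c = 1001100, weight = 3.
  m = 0100 → c = 0110000, weight = 2.
  m = 1100 → c = 1111100, weight = 5.
  m = 0010 → c = 0011101, weight = 4.
  m = 1010 → c = 1010001, weight = 3.
  m = 0110 → c = 0101101, weight = 4.
  m = 1110 → c = 1100001, weight = 3.
  m = 0001 → c = 0011011, weight = 4.
  m = 1001 → c = 1010111, weight = 5.
  m = 0101 → c = 0101011, weight = 4.
  m = 1101 → c = 1100111, weight = 5.
  m = 0011 → c = 0000110, weight = 2.
  m = 1011 → c = 1001010, weight = 3.
  m = 0111 → c = 0110110, weight = 4.
  m = 1111 → c = 1111010, weight = 5.
Tally weights:
  weight 0: 1 codewords.
  weight 2: 2 codewords.
  weight 3: 4 codewords.
  weight 4: 5 codewords.
  weight 5: 4 codewords.
Minimum distance d = smallest w > 0 with A_w > 0 = 2.
Sanity: Σ A_w = 16 = 2^4 = 16 ✓.


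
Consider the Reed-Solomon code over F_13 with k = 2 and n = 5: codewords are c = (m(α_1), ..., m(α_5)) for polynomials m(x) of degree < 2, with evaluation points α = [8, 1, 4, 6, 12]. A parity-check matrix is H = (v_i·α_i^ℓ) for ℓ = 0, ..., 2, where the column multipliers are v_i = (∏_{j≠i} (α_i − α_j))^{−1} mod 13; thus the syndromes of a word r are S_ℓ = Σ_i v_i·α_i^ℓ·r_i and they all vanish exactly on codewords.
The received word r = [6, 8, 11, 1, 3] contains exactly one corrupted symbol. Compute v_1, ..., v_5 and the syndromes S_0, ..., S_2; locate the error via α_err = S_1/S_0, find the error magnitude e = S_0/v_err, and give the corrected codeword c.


S = (5, 7, 2), error at position 3, error magnitude e = 2, c = [6, 8, 9, 1, 3].

Step 1: column multipliers v_i = (∏_{j≠i}(α_i − α_j))^{−1} mod 13.
  i = 1 (α = 8): (8−1)(8−4)(8−6)(8−12) = 7·4·2·(−4) = −224 ≡ 10, so v_1 = 10^{−1} = 4 (mod 13).
  i = 2 (α = 1): (1−8)(1−4)(1−6)(1−12) = (−7)·(−3)·(−5)·(−11) = 1155 ≡ 11, so v_2 = 11^{−1} = 6 (mod 13).
  i = 3 (α = 4): (4−8)(4−1)(4−6)(4−12) = (−4)·3·(−2)·(−8) = −192 ≡ 3, so v_3 = 3^{−1} = 9 (mod 13).
  i = 4 (α = 6): (6−8)(6−1)(6−4)(6−12) = (−2)·5·2·(−6) = 120 ≡ 3, so v_4 = 3^{−1} = 9 (mod 13).
  i = 5 (α = 12): (12−8)(12−1)(12−4)(12−6) = 4·11·8·6 = 2112 ≡ 6, so v_5 = 6^{−1} = 11 (mod 13).
  v = [4, 6, 9, 9, 11].
Step 2: syndromes of r = [6, 8, 11, 1, 3] (all sums mod 13).
  S_0 = Σ v_i r_i = 4·6 + 6·8 + 9·11 + 9·1 + 11·3 = 213 ≡ 5.
  S_1 = Σ v_i α_i r_i = 4·8·6 + 6·1·8 + 9·4·11 + 9·6·1 + 11·12·3 = 1086 ≡ 7.
  α_i^2 mod 13 = [12, 1, 3, 10, 1].
  S_2 = Σ v_i α_i^2 r_i = 4·12·6 + 6·1·8 + 9·3·11 + 9·10·1 + 11·1·3 = 756 ≡ 2.
  S = (5, 7, 2) ≠ 0, so r is not a codeword (an error is present).
Step 3: locate the error. For a single error e at position i, S_ℓ = v_i·e·α_i^ℓ, so α_err = S_1/S_0.
  S_0^{−1} = 5^{−1} = 8 (mod 13), so α_err = 7·8 = 56 ≡ 4 = α_3. Error position i = 3.
  Consistency check: S_2/S_1 = 2·2 = 4 ≡ 4 = α_err ✓ (single-error assumption holds).
Step 4: error magnitude e = S_0/v_3 = S_0·∏_{j≠3}(α_3 − α_j) = 5·3 = 15 ≡ 2 (mod 13).
Step 5: correct position 3: c_3 = r_3 − e = 11 − 2 ≡ 9 (mod 13). Hence c = [6, 8, 9, 1, 3].
  Check: interpolating c through the α_i gives m(x) = 12 + 9·x (degree < 2) with m(α_i) = c_i for every i, so c is indeed a codeword.


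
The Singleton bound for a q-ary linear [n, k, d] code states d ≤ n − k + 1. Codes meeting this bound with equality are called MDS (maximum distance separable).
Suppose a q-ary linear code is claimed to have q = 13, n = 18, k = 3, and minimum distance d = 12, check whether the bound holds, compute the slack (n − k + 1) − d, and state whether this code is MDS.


Singleton RHS = n − k + 1 = 16, slack = 4, bound satisfied, not MDS.

Singleton bound: d ≤ n − k + 1.
Here n = 18, k = 3, so n − k + 1 = 16.
Given d = 12, check d ≤ 16: YES.
Slack = (n − k + 1) − d = 4.
The code is NOT MDS (slack = 4 > 0).
Description: the claimed parameters are [18, 3, 12]_13; such a code would be non-MDS.


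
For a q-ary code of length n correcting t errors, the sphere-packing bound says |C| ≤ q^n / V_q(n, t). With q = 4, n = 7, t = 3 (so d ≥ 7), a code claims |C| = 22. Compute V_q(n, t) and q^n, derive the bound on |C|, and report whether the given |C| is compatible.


V_q(n, t) = 1156, q^n = 16384, Hamming bound = 14, |C| = 22 > bound (violated).

Step 1: Compute V_q(n, t) = Σ_{j=0}^3 C(n, j) (q−1)^j.
  j = 0: C(7,0)·(3)^0 = 1·1 = 1.
  j = 1: C(7,1)·(3)^1 = 7·3 = 21.
  j = 2: C(7,2)·(3)^2 = 21·9 = 189.
  j = 3: C(7,3)·(3)^3 = 35·27 = 945.
  V_q(n, t) = 1 + 21 + 189 + 945 = 1156.
Step 2: q^n = 4^7 = 16384.
Step 3: Hamming bound ⌊q^n / V_q(n,t)⌋ = ⌊16384/1156⌋ = 14.
Step 4: Compare |C| = 22 to 14: violated.
The claimed |C| lies above the Hamming bound, so no 4-ary code of length 7 with d ≥ 7 can have 22 codewords.


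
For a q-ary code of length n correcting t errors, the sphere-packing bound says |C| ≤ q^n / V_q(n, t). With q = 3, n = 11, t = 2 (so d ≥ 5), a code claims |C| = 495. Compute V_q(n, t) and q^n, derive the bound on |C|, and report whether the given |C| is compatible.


V_q(n, t) = 243, q^n = 177147, Hamming bound = 729, |C| = 495 ≤ bound (satisfied).

Step 1: Compute V_q(n, t) = Σ_{j=0}^2 C(n, j) (q−1)^j.
  j = 0: C(11,0)·(2)^0 = 1·1 = 1.
  j = 1: C(11,1)·(2)^1 = 11·2 = 22.
  j = 2: C(11,2)·(2)^2 = 55·4 = 220.
  V_q(n, t) = 1 + 22 + 220 = 243.
Step 2: q^n = 3^11 = 177147.
Step 3: Hamming bound ⌊q^n / V_q(n,t)⌋ = ⌊177147/243⌋ = 729.
Step 4: Compare |C| = 495 to 729: satisfied.
The claimed |C| lies below the Hamming bound.


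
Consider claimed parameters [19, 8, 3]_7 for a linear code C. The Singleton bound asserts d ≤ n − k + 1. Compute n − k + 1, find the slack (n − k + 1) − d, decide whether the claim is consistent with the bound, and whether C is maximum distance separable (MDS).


Singleton RHS = n − k + 1 = 12, slack = 9, bound satisfied, not MDS.

Singleton bound: d ≤ n − k + 1.
Here n = 19, k = 8, so n − k + 1 = 12.
Given d = 3, check d ≤ 12: YES.
Slack = (n − k + 1) − d = 9.
The code is NOT MDS (slack = 9 > 0).
Description: the claimed parameters are [19, 8, 3]_7; such a code would be non-MDS.


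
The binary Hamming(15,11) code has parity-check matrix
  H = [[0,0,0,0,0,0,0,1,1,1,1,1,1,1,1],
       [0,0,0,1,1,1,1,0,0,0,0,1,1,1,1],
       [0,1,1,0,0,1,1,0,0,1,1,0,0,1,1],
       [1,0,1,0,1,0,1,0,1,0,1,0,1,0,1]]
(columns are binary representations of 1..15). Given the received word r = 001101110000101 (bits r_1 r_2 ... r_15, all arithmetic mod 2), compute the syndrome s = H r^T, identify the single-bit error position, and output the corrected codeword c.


s = (1, 1, 0, 0)^T, error position = 12, corrected codeword c = 001101110001101

Compute s = H r^T mod 2 one row at a time:
  s_1 = 1 + 0 + 0 + 0 + 0 + 1 + 0 + 1 = 3 ≡ 1 (mod 2).
  s_2 = 1 + 0 + 1 + 1 + 0 + 1 + 0 + 1 = 5 ≡ 1 (mod 2).
  s_3 = 0 + 1 + 1 + 1 + 0 + 0 + 0 + 1 = 4 ≡ 0 (mod 2).
  s_4 = 0 + 1 + 0 + 1 + 0 + 0 + 1 + 1 = 4 ≡ 0 (mod 2).
s = (1, 1, 0, 0)^T — this equals column 12 of H (binary 1100), so error is at position 12.
Correct: flip bit 12 of r = 001101110000101 to get c = 001101110001101.


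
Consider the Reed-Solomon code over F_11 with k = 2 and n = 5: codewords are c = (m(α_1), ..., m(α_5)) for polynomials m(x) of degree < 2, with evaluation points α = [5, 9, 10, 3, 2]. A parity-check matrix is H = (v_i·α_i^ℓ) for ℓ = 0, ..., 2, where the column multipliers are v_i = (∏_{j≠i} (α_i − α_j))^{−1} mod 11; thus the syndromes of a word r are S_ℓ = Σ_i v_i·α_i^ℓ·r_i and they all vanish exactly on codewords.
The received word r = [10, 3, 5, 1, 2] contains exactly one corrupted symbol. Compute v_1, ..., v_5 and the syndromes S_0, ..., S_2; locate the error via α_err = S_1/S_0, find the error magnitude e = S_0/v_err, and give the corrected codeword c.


S = (1, 9, 4), error at position 2, error magnitude e = 8, c = [10, 6, 5, 1, 2].

Step 1: column multipliers v_i = (∏_{j≠i}(α_i − α_j))^{−1} mod 11.
  i = 1 (α = 5): (5−9)(5−10)(5−3)(5−2) = (−4)·(−5)·2·3 = 120 ≡ 10, so v_1 = 10^{−1} = 10 (mod 11).
  i = 2 (α = 9): (9−5)(9−10)(9−3)(9−2) = 4·(−1)·6·7 = −168 ≡ 8, so v_2 = 8^{−1} = 7 (mod 11).
  i = 3 (α = 10): (10−5)(10−9)(10−3)(10−2) = 5·1·7·8 = 280 ≡ 5, so v_3 = 5^{−1} = 9 (mod 11).
  i = 4 (α = 3): (3−5)(3−9)(3−10)(3−2) = (−2)·(−6)·(−7)·1 = −84 ≡ 4, so v_4 = 4^{−1} = 3 (mod 11).
  i = 5 (α = 2): (2−5)(2−9)(2−10)(2−3) = (−3)·(−7)·(−8)·(−1) = 168 ≡ 3, so v_5 = 3^{−1} = 4 (mod 11).
  v = [10, 7, 9, 3, 4].
Step 2: syndromes of r = [10, 3, 5, 1, 2] (all sums mod 11).
  S_0 = Σ v_i r_i = 10·10 + 7·3 + 9·5 + 3·1 + 4·2 = 177 ≡ 1.
  S_1 = Σ v_i α_i r_i = 10·5·10 + 7·9·3 + 9·10·5 + 3·3·1 + 4·2·2 = 1164 ≡ 9.
  α_i^2 mod 11 = [3, 4, 1, 9, 4].
  S_2 = Σ v_i α_i^2 r_i = 10·3·10 + 7·4·3 + 9·1·5 + 3·9·1 + 4·4·2 = 488 ≡ 4.
  S = (1, 9, 4) ≠ 0, so r is not a codeword (an error is present).
Step 3: locate the error. For a single error e at position i, S_ℓ = v_i·e·α_i^ℓ, so α_err = S_1/S_0.
  S_0^{−1} = 1^{−1} = 1 (mod 11), so α_err = 9·1 = 9 ≡ 9 = α_2. Error position i = 2.
  Consistency check: S_2/S_1 = 4·5 = 20 ≡ 9 = α_err ✓ (single-error assumption holds).
Step 4: error magnitude e = S_0/v_2 = S_0·∏_{j≠2}(α_2 − α_j) = 1·8 = 8 ≡ 8 (mod 11).
Step 5: correct position 2: c_2 = r_2 − e = 3 − 8 ≡ 6 (mod 11). Hence c = [10, 6, 5, 1, 2].
  Check: interpolating c through the α_i gives m(x) = 4 + 10·x (degree < 2) with m(α_i) = c_i for every i, so c is indeed a codeword.


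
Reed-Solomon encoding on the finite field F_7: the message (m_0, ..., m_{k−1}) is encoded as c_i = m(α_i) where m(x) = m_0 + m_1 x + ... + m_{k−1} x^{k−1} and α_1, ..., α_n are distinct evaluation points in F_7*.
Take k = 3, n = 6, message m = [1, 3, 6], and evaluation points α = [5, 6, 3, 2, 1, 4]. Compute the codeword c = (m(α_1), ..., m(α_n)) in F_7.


c = [5, 4, 1, 3, 3, 4]

Message polynomial: m(x) = 1 + 3·x + 6·x^2 (mod 7).
For each evaluation point α_i, compute m(α_i) mod 7:
  α_1 = 5: Horner steps 6 → 5 → 5, so m(5) = 5.
  α_2 = 6: Horner steps 6 → 4 → 4, so m(6) = 4.
  α_3 = 3: Horner steps 6 → 0 → 1, so m(3) = 1.
  α_4 = 2: Horner steps 6 → 1 → 3, so m(2) = 3.
  α_5 = 1: Horner steps 6 → 2 → 3, so m(1) = 3.
  α_6 = 4: Horner steps 6 → 6 → 4, so m(4) = 4.
Codeword c = [5, 4, 1, 3, 3, 4] ∈ F_7^6.


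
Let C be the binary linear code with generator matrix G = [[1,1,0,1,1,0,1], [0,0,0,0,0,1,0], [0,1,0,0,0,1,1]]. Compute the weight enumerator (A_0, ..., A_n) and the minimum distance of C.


Weight distribution: A_0 = 1, A_1 = 1, A_2 = 1, A_3 = 2, A_4 = 1, A_5 = 1, A_6 = 1. Minimum distance d = 1.

Enumerate all 2^3 = 8 messages m ∈ F_2^3.
For each, compute codeword c = mG in F_2^7, then tally its weight.
  m = 000 → c = 0000000, weight = 0.
  m = 100 → c = 1101101, weight = 5.
  m = 010 → c = 0000010, weight = 1.
  m = 110 → c = 1101111, weight = 6.
  m = 001 → c = 0100011, weight = 3.
  m = 101 → c = 1001110, weight = 4.
  m = 011 → c = 0100001, weight = 2.
  m = 111 → c = 1001100, weight = 3.
Tally weights:
  weight 0: 1 codewords.
  weight 1: 1 codewords.
  weight 2: 1 codewords.
  weight 3: 2 codewords.
  weight 4: 1 codewords.
  weight 5: 1 codewords.
  weight 6: 1 codewords.
Minimum distance d = smallest w > 0 with A_w > 0 = 1.
Sanity: Σ A_w = 8 = 2^3 = 8 ✓.


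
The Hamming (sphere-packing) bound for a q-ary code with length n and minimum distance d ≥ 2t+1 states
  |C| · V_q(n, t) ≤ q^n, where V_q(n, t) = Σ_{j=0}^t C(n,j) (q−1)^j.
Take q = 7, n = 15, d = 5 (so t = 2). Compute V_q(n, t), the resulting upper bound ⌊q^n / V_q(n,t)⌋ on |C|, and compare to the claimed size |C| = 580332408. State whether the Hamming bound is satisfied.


V_q(n, t) = 3871, q^n = 4747561509943, Hamming bound = 1226443169, |C| = 580332408 ≤ bound (satisfied).

Step 1: Compute V_q(n, t) = Σ_{j=0}^2 C(n, j) (q−1)^j.
  j = 0: C(15,0)·(6)^0 = 1·1 = 1.
  j = 1: C(15,1)·(6)^1 = 15·6 = 90.
  j = 2: C(15,2)·(6)^2 = 105·36 = 3780.
  V_q(n, t) = 1 + 90 + 3780 = 3871.
Step 2: q^n = 7^15 = 4747561509943.
Step 3: Hamming bound ⌊q^n / V_q(n,t)⌋ = ⌊4747561509943/3871⌋ = 1226443169.
Step 4: Compare |C| = 580332408 to 1226443169: satisfied.
The claimed |C| lies below the Hamming bound.


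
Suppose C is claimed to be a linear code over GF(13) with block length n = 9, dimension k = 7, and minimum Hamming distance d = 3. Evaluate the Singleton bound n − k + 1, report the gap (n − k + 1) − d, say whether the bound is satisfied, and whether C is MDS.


Singleton RHS = n − k + 1 = 3, slack = 0, bound satisfied, MDS.

Singleton bound: d ≤ n − k + 1.
Here n = 9, k = 7, so n − k + 1 = 3.
Given d = 3, check d ≤ 3: YES.
Slack = (n − k + 1) − d = 0.
The code is MDS (slack = 0).
Description: the claimed parameters are [9, 7, 3]_13; such a code would be MDS (meets Singleton bound).


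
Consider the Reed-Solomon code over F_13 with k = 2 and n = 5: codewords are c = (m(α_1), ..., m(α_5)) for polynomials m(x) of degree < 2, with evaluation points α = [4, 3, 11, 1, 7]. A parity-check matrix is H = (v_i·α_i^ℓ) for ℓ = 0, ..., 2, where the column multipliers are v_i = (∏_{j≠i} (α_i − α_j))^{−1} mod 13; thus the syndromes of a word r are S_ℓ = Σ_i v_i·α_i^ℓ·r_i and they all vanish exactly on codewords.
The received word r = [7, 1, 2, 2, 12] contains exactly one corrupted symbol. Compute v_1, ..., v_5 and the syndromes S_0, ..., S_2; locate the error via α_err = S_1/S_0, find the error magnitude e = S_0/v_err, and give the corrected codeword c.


S = (11, 4, 5), error at position 3, error magnitude e = 5, c = [7, 1, 10, 2, 12].

Step 1: column multipliers v_i = (∏_{j≠i}(α_i − α_j))^{−1} mod 13.
  i = 1 (α = 4): (4−3)(4−11)(4−1)(4−7) = 1·(−7)·3·(−3) = 63 ≡ 11, so v_1 = 11^{−1} = 6 (mod 13).
  i = 2 (α = 3): (3−4)(3−11)(3−1)(3−7) = (−1)·(−8)·2·(−4) = −64 ≡ 1, so v_2 = 1^{−1} = 1 (mod 13).
  i = 3 (α = 11): (11−4)(11−3)(11−1)(11−7) = 7·8·10·4 = 2240 ≡ 4, so v_3 = 4^{−1} = 10 (mod 13).
  i = 4 (α = 1): (1−4)(1−3)(1−11)(1−7) = (−3)·(−2)·(−10)·(−6) = 360 ≡ 9, so v_4 = 9^{−1} = 3 (mod 13).
  i = 5 (α = 7): (7−4)(7−3)(7−11)(7−1) = 3·4·(−4)·6 = −288 ≡ 11, so v_5 = 11^{−1} = 6 (mod 13).
  v = [6, 1, 10, 3, 6].
Step 2: syndromes of r = [7, 1, 2, 2, 12] (all sums mod 13).
  S_0 = Σ v_i r_i = 6·7 + 1·1 + 10·2 + 3·2 + 6·12 = 141 ≡ 11.
  S_1 = Σ v_i α_i r_i = 6·4·7 + 1·3·1 + 10·11·2 + 3·1·2 + 6·7·12 = 901 ≡ 4.
  α_i^2 mod 13 = [3, 9, 4, 1, 10].
  S_2 = Σ v_i α_i^2 r_i = 6·3·7 + 1·9·1 + 10·4·2 + 3·1·2 + 6·10·12 = 941 ≡ 5.
  S = (11, 4, 5) ≠ 0, so r is not a codeword (an error is present).
Step 3: locate the error. For a single error e at position i, S_ℓ = v_i·e·α_i^ℓ, so α_err = S_1/S_0.
  S_0^{−1} = 11^{−1} = 6 (mod 13), so α_err = 4·6 = 24 ≡ 11 = α_3. Error position i = 3.
  Consistency check: S_2/S_1 = 5·10 = 50 ≡ 11 = α_err ✓ (single-error assumption holds).
Step 4: error magnitude e = S_0/v_3 = S_0·∏_{j≠3}(α_3 − α_j) = 11·4 = 44 ≡ 5 (mod 13).
Step 5: correct position 3: c_3 = r_3 − e = 2 − 5 ≡ 10 (mod 13). Hence c = [7, 1, 10, 2, 12].
  Check: interpolating c through the α_i gives m(x) = 9 + 6·x (degree < 2) with m(α_i) = c_i for every i, so c is indeed a codeword.


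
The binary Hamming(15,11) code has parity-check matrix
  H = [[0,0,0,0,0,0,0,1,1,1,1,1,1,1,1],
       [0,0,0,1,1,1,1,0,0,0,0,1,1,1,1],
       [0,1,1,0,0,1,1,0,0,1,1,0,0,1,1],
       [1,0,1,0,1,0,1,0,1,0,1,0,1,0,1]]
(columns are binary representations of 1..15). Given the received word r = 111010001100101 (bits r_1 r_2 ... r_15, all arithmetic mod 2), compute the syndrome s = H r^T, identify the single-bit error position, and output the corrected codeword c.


s = (0, 1, 0, 0)^T, error position = 4, corrected codeword c = 111110001100101

Compute s = H r^T mod 2 one row at a time:
  s_1 = 0 + 1 + 1 + 0 + 0 + 1 + 0 + 1 = 4 ≡ 0 (mod 2).
  s_2 = 0 + 1 + 0 + 0 + 0 + 1 + 0 + 1 = 3 ≡ 1 (mod 2).
  s_3 = 1 + 1 + 0 + 0 + 1 + 0 + 0 + 1 = 4 ≡ 0 (mod 2).
  s_4 = 1 + 1 + 1 + 0 + 1 + 0 + 1 + 1 = 6 ≡ 0 (mod 2).
s = (0, 1, 0, 0)^T — this equals column 4 of H (binary 0100), so error is at position 4.
Correct: flip bit 4 of r = 111010001100101 to get c = 111110001100101.


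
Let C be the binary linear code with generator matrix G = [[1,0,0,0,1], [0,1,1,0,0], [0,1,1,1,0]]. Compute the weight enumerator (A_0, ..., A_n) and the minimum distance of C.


Weight distribution: A_0 = 1, A_1 = 1, A_2 = 2, A_3 = 2, A_4 = 1, A_5 = 1. Minimum distance d = 1.

Enumerate all 2^3 = 8 messages m ∈ F_2^3.
For each, compute codeword c = mG in F_2^5, then tally its weight.
  m = 000 → c = 00000, weight = 0.
  m = 100 → c = 10001, weight = 2.
  m = 010 → c = 01100, weight = 2.
  m = 110 → c = 11101, weight = 4.
  m = 001 → c = 01110, weight = 3.
  m = 101 → c = 11111, weight = 5.
  m = 011 → c = 00010, weight = 1.
  m = 111 → c = 10011, weight = 3.
Tally weights:
  weight 0: 1 codewords.
  weight 1: 1 codewords.
  weight 2: 2 codewords.
  weight 3: 2 codewords.
  weight 4: 1 codewords.
  weight 5: 1 codewords.
Minimum distance d = smallest w > 0 with A_w > 0 = 1.
Sanity: Σ A_w = 8 = 2^3 = 8 ✓.


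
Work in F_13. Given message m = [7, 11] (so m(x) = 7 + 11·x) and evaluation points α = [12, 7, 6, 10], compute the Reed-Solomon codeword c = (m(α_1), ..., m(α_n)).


c = [9, 6, 8, 0]

Message polynomial: m(x) = 7 + 11·x (mod 13).
For each evaluation point α_i, compute m(α_i) mod 13:
  α_1 = 12: Horner steps 11 → 9, so m(12) = 9.
  α_2 = 7: Horner steps 11 → 6, so m(7) = 6.
  α_3 = 6: Horner steps 11 → 8, so m(6) = 8.
  α_4 = 10: Horner steps 11 → 0, so m(10) = 0.
Codeword c = [9, 6, 8, 0] ∈ F_13^4.


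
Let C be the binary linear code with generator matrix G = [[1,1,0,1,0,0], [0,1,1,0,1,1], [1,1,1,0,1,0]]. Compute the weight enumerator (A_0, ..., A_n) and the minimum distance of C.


Weight distribution: A_0 = 1, A_2 = 1, A_3 = 3, A_4 = 2, A_5 = 1. Minimum distance d = 2.

Enumerate all 2^3 = 8 messages m ∈ F_2^3.
For each, compute codeword c = mG in F_2^6, then tally its weight.
  m = 000 → c = 000000, weight = 0.
  m = 100 → c = 110100, weight = 3.
  m = 010 → c = 011011, weight = 4.
  m = 110 → c = 101111, weight = 5.
  m = 001 → c = 111010, weight = 4.
  m = 101 → c = 001110, weight = 3.
  m = 011 → c = 100001, weight = 2.
  m = 111 → c = 010101, weight = 3.
Tally weights:
  weight 0: 1 codewords.
  weight 2: 1 codewords.
  weight 3: 3 codewords.
  weight 4: 2 codewords.
  weight 5: 1 codewords.
Minimum distance d = smallest w > 0 with A_w > 0 = 2.
Sanity: Σ A_w = 8 = 2^3 = 8 ✓.


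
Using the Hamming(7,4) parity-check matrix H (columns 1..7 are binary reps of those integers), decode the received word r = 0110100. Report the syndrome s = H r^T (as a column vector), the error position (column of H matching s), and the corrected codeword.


s = (1, 0, 0)^T, error position = 4, corrected codeword c = 0111100

Compute s = H r^T mod 2 one row at a time:
  s_1 = 0 + 1 + 0 + 0 = 1 ≡ 1 (mod 2).
  s_2 = 1 + 1 + 0 + 0 = 2 ≡ 0 (mod 2).
  s_3 = 0 + 1 + 1 + 0 = 2 ≡ 0 (mod 2).
s = (1, 0, 0)^T — this equals column 4 of H (binary 100), so error is at position 4.
Correct: flip bit 4 of r = 0110100 to get c = 0111100.


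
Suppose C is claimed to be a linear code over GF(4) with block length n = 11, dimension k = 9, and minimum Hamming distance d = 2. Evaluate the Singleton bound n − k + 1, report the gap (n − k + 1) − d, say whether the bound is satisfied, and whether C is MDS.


Singleton RHS = n − k + 1 = 3, slack = 1, bound satisfied, not MDS.

Singleton bound: d ≤ n − k + 1.
Here n = 11, k = 9, so n − k + 1 = 3.
Given d = 2, check d ≤ 3: YES.
Slack = (n − k + 1) − d = 1.
The code is NOT MDS (slack = 1 > 0).
Description: the claimed parameters are [11, 9, 2]_4; such a code would be non-MDS.


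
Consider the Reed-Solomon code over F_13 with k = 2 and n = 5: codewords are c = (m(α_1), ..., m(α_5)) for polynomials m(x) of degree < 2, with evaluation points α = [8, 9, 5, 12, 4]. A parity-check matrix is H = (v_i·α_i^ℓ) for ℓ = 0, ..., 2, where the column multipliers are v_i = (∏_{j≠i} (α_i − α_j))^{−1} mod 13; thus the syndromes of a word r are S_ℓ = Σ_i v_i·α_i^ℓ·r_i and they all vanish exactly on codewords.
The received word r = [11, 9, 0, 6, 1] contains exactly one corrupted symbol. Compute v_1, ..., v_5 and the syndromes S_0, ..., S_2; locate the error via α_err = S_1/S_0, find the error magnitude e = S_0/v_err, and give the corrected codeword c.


S = (3, 11, 10), error at position 1, error magnitude e = 1, c = [10, 9, 0, 6, 1].

Step 1: column multipliers v_i = (∏_{j≠i}(α_i − α_j))^{−1} mod 13.
  i = 1 (α = 8): (8−9)(8−5)(8−12)(8−4) = (−1)·3·(−4)·4 = 48 ≡ 9, so v_1 = 9^{−1} = 3 (mod 13).
  i = 2 (α = 9): (9−8)(9−5)(9−12)(9−4) = 1·4·(−3)·5 = −60 ≡ 5, so v_2 = 5^{−1} = 8 (mod 13).
  i = 3 (α = 5): (5−8)(5−9)(5−12)(5−4) = (−3)·(−4)·(−7)·1 = −84 ≡ 7, so v_3 = 7^{−1} = 2 (mod 13).
  i = 4 (α = 12): (12−8)(12−9)(12−5)(12−4) = 4·3·7·8 = 672 ≡ 9, so v_4 = 9^{−1} = 3 (mod 13).
  i = 5 (α = 4): (4−8)(4−9)(4−5)(4−12) = (−4)·(−5)·(−1)·(−8) = 160 ≡ 4, so v_5 = 4^{−1} = 10 (mod 13).
  v = [3, 8, 2, 3, 10].
Step 2: syndromes of r = [11, 9, 0, 6, 1] (all sums mod 13).
  S_0 = Σ v_i r_i = 3·11 + 8·9 + 2·0 + 3·6 + 10·1 = 133 ≡ 3.
  S_1 = Σ v_i α_i r_i = 3·8·11 + 8·9·9 + 2·5·0 + 3·12·6 + 10·4·1 = 1168 ≡ 11.
  α_i^2 mod 13 = [12, 3, 12, 1, 3].
  S_2 = Σ v_i α_i^2 r_i = 3·12·11 + 8·3·9 + 2·12·0 + 3·1·6 + 10·3·1 = 660 ≡ 10.
  S = (3, 11, 10) ≠ 0, so r is not a codeword (an error is present).
Step 3: locate the error. For a single error e at position i, S_ℓ = v_i·e·α_i^ℓ, so α_err = S_1/S_0.
  S_0^{−1} = 3^{−1} = 9 (mod 13), so α_err = 11·9 = 99 ≡ 8 = α_1. Error position i = 1.
  Consistency check: S_2/S_1 = 10·6 = 60 ≡ 8 = α_err ✓ (single-error assumption holds).
Step 4: error magnitude e = S_0/v_1 = S_0·∏_{j≠1}(α_1 − α_j) = 3·9 = 27 ≡ 1 (mod 13).
Step 5: correct position 1: c_1 = r_1 − e = 11 − 1 ≡ 10 (mod 13). Hence c = [10, 9, 0, 6, 1].
  Check: interpolating c through the α_i gives m(x) = 5 + 12·x (degree < 2) with m(α_i) = c_i for every i, so c is indeed a codeword.
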